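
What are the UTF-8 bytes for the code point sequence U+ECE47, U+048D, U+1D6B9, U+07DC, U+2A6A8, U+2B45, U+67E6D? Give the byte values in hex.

U+ECE47: 4-byte form → F3 AC B9 87.
U+048D: 2-byte form → D2 8D.
U+1D6B9: 4-byte form → F0 9D 9A B9.
U+07DC: 2-byte form → DF 9C.
U+2A6A8: 4-byte form → F0 AA 9A A8.
U+2B45: 3-byte form → E2 AD 85.
U+67E6D: 4-byte form → F1 A7 B9 AD.
Concatenated (23 bytes): F3 AC B9 87 D2 8D F0 9D 9A B9 DF 9C F0 AA 9A A8 E2 AD 85 F1 A7 B9 AD.

F3 AC B9 87 D2 8D F0 9D 9A B9 DF 9C F0 AA 9A A8 E2 AD 85 F1 A7 B9 AD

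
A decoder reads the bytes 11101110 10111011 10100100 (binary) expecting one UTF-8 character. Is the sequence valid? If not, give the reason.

valid

Leading byte 0xEE = 11101110 → 3-byte form.
Continuation bytes 0xBB=10111011, 0xA4=10100100 all match 10xxxxxx.
Decoded value 0xEEE4 is ≥ 0x800 (shortest form) and not a surrogate.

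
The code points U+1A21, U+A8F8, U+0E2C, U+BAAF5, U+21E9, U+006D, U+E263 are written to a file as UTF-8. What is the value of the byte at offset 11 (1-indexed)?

0xBA

1-indexed offset 11 is 0-indexed offset 10.
U+1A21 → 3-byte form E1 A8 A1 at offsets 0–2.
U+A8F8 → 3-byte form EA A3 B8 at offsets 3–5.
U+0E2C → 3-byte form E0 B8 AC at offsets 6–8.
U+BAAF5 → 4-byte form F2 BA AB B5 at offsets 9–12.
Offset 10 falls in char 4's range; it's byte 2 of F2 BA AB B5 = 0xBA.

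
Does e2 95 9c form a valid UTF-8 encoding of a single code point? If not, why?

valid

Leading byte 0xE2 = 11100010 → 3-byte form.
Continuation bytes 0x95=10010101, 0x9C=10011100 all match 10xxxxxx.
Decoded value 0x255C is ≥ 0x800 (shortest form) and not a surrogate.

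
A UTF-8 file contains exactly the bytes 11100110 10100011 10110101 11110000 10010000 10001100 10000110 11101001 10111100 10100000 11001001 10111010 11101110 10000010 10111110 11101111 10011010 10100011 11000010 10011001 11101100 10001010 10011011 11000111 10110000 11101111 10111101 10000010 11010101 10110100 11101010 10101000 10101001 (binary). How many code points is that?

Byte at offset 0: 0xE6 = 11100110 → 3-byte char (#1). Advance 3.
Byte at offset 3: 0xF0 = 11110000 → 4-byte char (#2). Advance 4.
Byte at offset 7: 0xE9 = 11101001 → 3-byte char (#3). Advance 3.
Byte at offset 10: 0xC9 = 11001001 → 2-byte char (#4). Advance 2.
Byte at offset 12: 0xEE = 11101110 → 3-byte char (#5). Advance 3.
Byte at offset 15: 0xEF = 11101111 → 3-byte char (#6). Advance 3.
Byte at offset 18: 0xC2 = 11000010 → 2-byte char (#7). Advance 2.
Byte at offset 20: 0xEC = 11101100 → 3-byte char (#8). Advance 3.
Byte at offset 23: 0xC7 = 11000111 → 2-byte char (#9). Advance 2.
Byte at offset 25: 0xEF = 11101111 → 3-byte char (#10). Advance 3.
Byte at offset 28: 0xD5 = 11010101 → 2-byte char (#11). Advance 2.
Byte at offset 30: 0xEA = 11101010 → 3-byte char (#12). Advance 3.
Reached end at offset 33 after 12 code points.

12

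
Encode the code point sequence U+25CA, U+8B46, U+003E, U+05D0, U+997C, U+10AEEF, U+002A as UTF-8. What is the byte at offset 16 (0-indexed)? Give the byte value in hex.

U+25CA → 3-byte form E2 97 8A at offsets 0–2.
U+8B46 → 3-byte form E8 AD 86 at offsets 3–5.
U+003E → 1-byte form 3E at offsets 6–6.
U+05D0 → 2-byte form D7 90 at offsets 7–8.
U+997C → 3-byte form E9 A5 BC at offsets 9–11.
U+10AEEF → 4-byte form F4 8A BB AF at offsets 12–15.
U+002A → 1-byte form 2A at offsets 16–16.
Offset 16 falls in char 7's range; it's byte 1 of 2A = 0x2A.

0x2A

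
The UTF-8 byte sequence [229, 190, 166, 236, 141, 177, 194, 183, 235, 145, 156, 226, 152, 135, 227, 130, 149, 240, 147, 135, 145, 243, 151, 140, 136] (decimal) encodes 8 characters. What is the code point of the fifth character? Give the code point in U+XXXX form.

U+2607

Offset 0: leading byte 0xE5 = 11100101 → 3-byte char #1 = E5 BE A6.
Offset 3: leading byte 0xEC = 11101100 → 3-byte char #2 = EC 8D B1.
Offset 6: leading byte 0xC2 = 11000010 → 2-byte char #3 = C2 B7.
Offset 8: leading byte 0xEB = 11101011 → 3-byte char #4 = EB 91 9C.
Offset 11: leading byte 0xE2 = 11100010 → 3-byte char #5 = E2 98 87.
Leading byte 0xE2 = 11100010 matches 1110xxxx → 3-byte sequence.
Byte 1: 0xE2 = 11100010, payload 0010 (4 bits).
Byte 2: 0x98 = 10011000 (10xxxxxx ✓), payload 011000.
Byte 3: 0x87 = 10000111 (10xxxxxx ✓), payload 000111.
Concatenate: 0010011000000111 = 0x2607 (16 bits → U+2607).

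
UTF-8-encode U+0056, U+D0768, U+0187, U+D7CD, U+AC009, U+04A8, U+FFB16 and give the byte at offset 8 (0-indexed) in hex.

U+0056 → 1-byte form 56 at offsets 0–0.
U+D0768 → 4-byte form F3 90 9D A8 at offsets 1–4.
U+0187 → 2-byte form C6 87 at offsets 5–6.
U+D7CD → 3-byte form ED 9F 8D at offsets 7–9.
Offset 8 falls in char 4's range; it's byte 2 of ED 9F 8D = 0x9F.

0x9F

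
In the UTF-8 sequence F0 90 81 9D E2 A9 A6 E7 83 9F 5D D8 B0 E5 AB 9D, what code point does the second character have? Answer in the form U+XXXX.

Offset 0: leading byte 0xF0 = 11110000 → 4-byte char #1 = F0 90 81 9D.
Offset 4: leading byte 0xE2 = 11100010 → 3-byte char #2 = E2 A9 A6.
Leading byte 0xE2 = 11100010 matches 1110xxxx → 3-byte sequence.
Byte 1: 0xE2 = 11100010, payload 0010 (4 bits).
Byte 2: 0xA9 = 10101001 (10xxxxxx ✓), payload 101001.
Byte 3: 0xA6 = 10100110 (10xxxxxx ✓), payload 100110.
Concatenate: 0010101001100110 = 0x2A66 (16 bits → U+2A66).

U+2A66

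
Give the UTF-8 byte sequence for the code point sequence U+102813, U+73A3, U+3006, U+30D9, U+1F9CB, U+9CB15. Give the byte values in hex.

U+102813: 4-byte form → F4 82 A0 93.
U+73A3: 3-byte form → E7 8E A3.
U+3006: 3-byte form → E3 80 86.
U+30D9: 3-byte form → E3 83 99.
U+1F9CB: 4-byte form → F0 9F A7 8B.
U+9CB15: 4-byte form → F2 9C AC 95.
Concatenated (21 bytes): F4 82 A0 93 E7 8E A3 E3 80 86 E3 83 99 F0 9F A7 8B F2 9C AC 95.

F4 82 A0 93 E7 8E A3 E3 80 86 E3 83 99 F0 9F A7 8B F2 9C AC 95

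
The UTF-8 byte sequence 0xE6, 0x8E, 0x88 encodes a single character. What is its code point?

Leading byte 0xE6 = 11100110 matches 1110xxxx → 3-byte sequence.
Byte 1: 0xE6 = 11100110, payload 0110 (4 bits).
Byte 2: 0x8E = 10001110 (10xxxxxx ✓), payload 001110.
Byte 3: 0x88 = 10001000 (10xxxxxx ✓), payload 001000.
Concatenate: 0110001110001000 = 0x6388 (16 bits → U+6388).

U+6388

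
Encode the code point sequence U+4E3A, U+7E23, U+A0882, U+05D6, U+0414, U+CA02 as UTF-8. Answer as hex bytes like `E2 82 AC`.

U+4E3A: 3-byte form → E4 B8 BA.
U+7E23: 3-byte form → E7 B8 A3.
U+A0882: 4-byte form → F2 A0 A2 82.
U+05D6: 2-byte form → D7 96.
U+0414: 2-byte form → D0 94.
U+CA02: 3-byte form → EC A8 82.
Concatenated (17 bytes): E4 B8 BA E7 B8 A3 F2 A0 A2 82 D7 96 D0 94 EC A8 82.

E4 B8 BA E7 B8 A3 F2 A0 A2 82 D7 96 D0 94 EC A8 82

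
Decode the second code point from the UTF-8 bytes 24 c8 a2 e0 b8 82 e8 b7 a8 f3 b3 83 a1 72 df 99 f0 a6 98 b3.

U+0222

Offset 0: leading byte 0x24 = 00100100 → 1-byte char #1 = 24.
Offset 1: leading byte 0xC8 = 11001000 → 2-byte char #2 = C8 A2.
Leading byte 0xC8 = 11001000 matches 110xxxxx → 2-byte sequence.
Byte 1: 0xC8 = 11001000, payload 01000 (5 bits).
Byte 2: 0xA2 = 10100010 (10xxxxxx ✓), payload 100010.
Concatenate: 01000100010 = 0x222 (11 bits → U+0222).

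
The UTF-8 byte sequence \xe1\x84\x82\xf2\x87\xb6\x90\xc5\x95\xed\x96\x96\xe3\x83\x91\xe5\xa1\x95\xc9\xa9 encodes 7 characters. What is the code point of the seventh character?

U+0269

Offset 0: leading byte 0xE1 = 11100001 → 3-byte char #1 = E1 84 82.
Offset 3: leading byte 0xF2 = 11110010 → 4-byte char #2 = F2 87 B6 90.
Offset 7: leading byte 0xC5 = 11000101 → 2-byte char #3 = C5 95.
Offset 9: leading byte 0xED = 11101101 → 3-byte char #4 = ED 96 96.
Offset 12: leading byte 0xE3 = 11100011 → 3-byte char #5 = E3 83 91.
Offset 15: leading byte 0xE5 = 11100101 → 3-byte char #6 = E5 A1 95.
Offset 18: leading byte 0xC9 = 11001001 → 2-byte char #7 = C9 A9.
Leading byte 0xC9 = 11001001 matches 110xxxxx → 2-byte sequence.
Byte 1: 0xC9 = 11001001, payload 01001 (5 bits).
Byte 2: 0xA9 = 10101001 (10xxxxxx ✓), payload 101001.
Concatenate: 01001101001 = 0x269 (11 bits → U+0269).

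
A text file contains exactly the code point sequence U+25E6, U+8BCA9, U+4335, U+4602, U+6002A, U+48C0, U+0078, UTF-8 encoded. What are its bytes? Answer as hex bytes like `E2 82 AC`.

E2 97 A6 F2 8B B2 A9 E4 8C B5 E4 98 82 F1 A0 80 AA E4 A3 80 78

U+25E6: 3-byte form → E2 97 A6.
U+8BCA9: 4-byte form → F2 8B B2 A9.
U+4335: 3-byte form → E4 8C B5.
U+4602: 3-byte form → E4 98 82.
U+6002A: 4-byte form → F1 A0 80 AA.
U+48C0: 3-byte form → E4 A3 80.
U+0078: 1-byte form → 78.
Concatenated (21 bytes): E2 97 A6 F2 8B B2 A9 E4 8C B5 E4 98 82 F1 A0 80 AA E4 A3 80 78.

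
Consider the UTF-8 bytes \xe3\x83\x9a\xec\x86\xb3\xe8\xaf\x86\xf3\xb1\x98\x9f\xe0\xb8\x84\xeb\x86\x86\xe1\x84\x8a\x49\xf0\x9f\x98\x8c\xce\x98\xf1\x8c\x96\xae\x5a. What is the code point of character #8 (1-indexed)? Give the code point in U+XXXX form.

Offset 0: leading byte 0xE3 = 11100011 → 3-byte char #1 = E3 83 9A.
Offset 3: leading byte 0xEC = 11101100 → 3-byte char #2 = EC 86 B3.
Offset 6: leading byte 0xE8 = 11101000 → 3-byte char #3 = E8 AF 86.
Offset 9: leading byte 0xF3 = 11110011 → 4-byte char #4 = F3 B1 98 9F.
Offset 13: leading byte 0xE0 = 11100000 → 3-byte char #5 = E0 B8 84.
Offset 16: leading byte 0xEB = 11101011 → 3-byte char #6 = EB 86 86.
Offset 19: leading byte 0xE1 = 11100001 → 3-byte char #7 = E1 84 8A.
Offset 22: leading byte 0x49 = 01001001 → 1-byte char #8 = 49.
Leading byte 0x49 = 01001001 matches 0xxxxxxx → 1-byte sequence.
Byte 1: 0x49 = 01001001, payload 1001001 (7 bits).
Concatenate: 1001001 = 0x49 (7 bits → U+0049).

U+0049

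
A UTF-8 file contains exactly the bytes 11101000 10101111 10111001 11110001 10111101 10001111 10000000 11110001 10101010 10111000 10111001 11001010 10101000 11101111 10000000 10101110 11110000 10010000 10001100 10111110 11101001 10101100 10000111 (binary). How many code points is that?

7

Byte at offset 0: 0xE8 = 11101000 → 3-byte char (#1). Advance 3.
Byte at offset 3: 0xF1 = 11110001 → 4-byte char (#2). Advance 4.
Byte at offset 7: 0xF1 = 11110001 → 4-byte char (#3). Advance 4.
Byte at offset 11: 0xCA = 11001010 → 2-byte char (#4). Advance 2.
Byte at offset 13: 0xEF = 11101111 → 3-byte char (#5). Advance 3.
Byte at offset 16: 0xF0 = 11110000 → 4-byte char (#6). Advance 4.
Byte at offset 20: 0xE9 = 11101001 → 3-byte char (#7). Advance 3.
Reached end at offset 23 after 7 code points.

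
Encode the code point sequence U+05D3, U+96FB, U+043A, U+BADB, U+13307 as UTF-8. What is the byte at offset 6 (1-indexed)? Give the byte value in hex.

1-indexed offset 6 is 0-indexed offset 5.
U+05D3 → 2-byte form D7 93 at offsets 0–1.
U+96FB → 3-byte form E9 9B BB at offsets 2–4.
U+043A → 2-byte form D0 BA at offsets 5–6.
Offset 5 falls in char 3's range; it's byte 1 of D0 BA = 0xD0.

0xD0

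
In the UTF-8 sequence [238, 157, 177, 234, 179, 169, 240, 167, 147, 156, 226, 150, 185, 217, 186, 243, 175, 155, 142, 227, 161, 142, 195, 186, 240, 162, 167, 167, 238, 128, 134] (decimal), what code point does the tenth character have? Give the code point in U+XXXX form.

U+E006

Offset 0: leading byte 0xEE = 11101110 → 3-byte char #1 = EE 9D B1.
Offset 3: leading byte 0xEA = 11101010 → 3-byte char #2 = EA B3 A9.
Offset 6: leading byte 0xF0 = 11110000 → 4-byte char #3 = F0 A7 93 9C.
Offset 10: leading byte 0xE2 = 11100010 → 3-byte char #4 = E2 96 B9.
Offset 13: leading byte 0xD9 = 11011001 → 2-byte char #5 = D9 BA.
Offset 15: leading byte 0xF3 = 11110011 → 4-byte char #6 = F3 AF 9B 8E.
Offset 19: leading byte 0xE3 = 11100011 → 3-byte char #7 = E3 A1 8E.
Offset 22: leading byte 0xC3 = 11000011 → 2-byte char #8 = C3 BA.
Offset 24: leading byte 0xF0 = 11110000 → 4-byte char #9 = F0 A2 A7 A7.
Offset 28: leading byte 0xEE = 11101110 → 3-byte char #10 = EE 80 86.
Leading byte 0xEE = 11101110 matches 1110xxxx → 3-byte sequence.
Byte 1: 0xEE = 11101110, payload 1110 (4 bits).
Byte 2: 0x80 = 10000000 (10xxxxxx ✓), payload 000000.
Byte 3: 0x86 = 10000110 (10xxxxxx ✓), payload 000110.
Concatenate: 1110000000000110 = 0xE006 (16 bits → U+E006).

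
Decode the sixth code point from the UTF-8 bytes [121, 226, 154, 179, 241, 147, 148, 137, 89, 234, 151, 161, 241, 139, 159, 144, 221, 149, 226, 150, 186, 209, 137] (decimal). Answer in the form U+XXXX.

Offset 0: leading byte 0x79 = 01111001 → 1-byte char #1 = 79.
Offset 1: leading byte 0xE2 = 11100010 → 3-byte char #2 = E2 9A B3.
Offset 4: leading byte 0xF1 = 11110001 → 4-byte char #3 = F1 93 94 89.
Offset 8: leading byte 0x59 = 01011001 → 1-byte char #4 = 59.
Offset 9: leading byte 0xEA = 11101010 → 3-byte char #5 = EA 97 A1.
Offset 12: leading byte 0xF1 = 11110001 → 4-byte char #6 = F1 8B 9F 90.
Leading byte 0xF1 = 11110001 matches 11110xxx → 4-byte sequence.
Byte 1: 0xF1 = 11110001, payload 001 (3 bits).
Byte 2: 0x8B = 10001011 (10xxxxxx ✓), payload 001011.
Byte 3: 0x9F = 10011111 (10xxxxxx ✓), payload 011111.
Byte 4: 0x90 = 10010000 (10xxxxxx ✓), payload 010000.
Concatenate: 001001011011111010000 = 0x4B7D0 (21 bits → U+4B7D0).

U+4B7D0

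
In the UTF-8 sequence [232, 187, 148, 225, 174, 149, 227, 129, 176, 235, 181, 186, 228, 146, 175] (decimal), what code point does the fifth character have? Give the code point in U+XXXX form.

Offset 0: leading byte 0xE8 = 11101000 → 3-byte char #1 = E8 BB 94.
Offset 3: leading byte 0xE1 = 11100001 → 3-byte char #2 = E1 AE 95.
Offset 6: leading byte 0xE3 = 11100011 → 3-byte char #3 = E3 81 B0.
Offset 9: leading byte 0xEB = 11101011 → 3-byte char #4 = EB B5 BA.
Offset 12: leading byte 0xE4 = 11100100 → 3-byte char #5 = E4 92 AF.
Leading byte 0xE4 = 11100100 matches 1110xxxx → 3-byte sequence.
Byte 1: 0xE4 = 11100100, payload 0100 (4 bits).
Byte 2: 0x92 = 10010010 (10xxxxxx ✓), payload 010010.
Byte 3: 0xAF = 10101111 (10xxxxxx ✓), payload 101111.
Concatenate: 0100010010101111 = 0x44AF (16 bits → U+44AF).

U+44AF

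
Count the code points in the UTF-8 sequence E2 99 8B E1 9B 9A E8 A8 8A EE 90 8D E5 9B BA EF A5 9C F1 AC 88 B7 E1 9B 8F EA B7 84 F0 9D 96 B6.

10

Byte at offset 0: 0xE2 = 11100010 → 3-byte char (#1). Advance 3.
Byte at offset 3: 0xE1 = 11100001 → 3-byte char (#2). Advance 3.
Byte at offset 6: 0xE8 = 11101000 → 3-byte char (#3). Advance 3.
Byte at offset 9: 0xEE = 11101110 → 3-byte char (#4). Advance 3.
Byte at offset 12: 0xE5 = 11100101 → 3-byte char (#5). Advance 3.
Byte at offset 15: 0xEF = 11101111 → 3-byte char (#6). Advance 3.
Byte at offset 18: 0xF1 = 11110001 → 4-byte char (#7). Advance 4.
Byte at offset 22: 0xE1 = 11100001 → 3-byte char (#8). Advance 3.
Byte at offset 25: 0xEA = 11101010 → 3-byte char (#9). Advance 3.
Byte at offset 28: 0xF0 = 11110000 → 4-byte char (#10). Advance 4.
Reached end at offset 32 after 10 code points.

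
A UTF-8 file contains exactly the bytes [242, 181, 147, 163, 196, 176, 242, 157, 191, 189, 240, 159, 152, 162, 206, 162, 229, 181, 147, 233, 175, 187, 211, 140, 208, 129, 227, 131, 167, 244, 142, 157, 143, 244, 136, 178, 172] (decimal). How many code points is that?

12

Byte at offset 0: 0xF2 = 11110010 → 4-byte char (#1). Advance 4.
Byte at offset 4: 0xC4 = 11000100 → 2-byte char (#2). Advance 2.
Byte at offset 6: 0xF2 = 11110010 → 4-byte char (#3). Advance 4.
Byte at offset 10: 0xF0 = 11110000 → 4-byte char (#4). Advance 4.
Byte at offset 14: 0xCE = 11001110 → 2-byte char (#5). Advance 2.
Byte at offset 16: 0xE5 = 11100101 → 3-byte char (#6). Advance 3.
Byte at offset 19: 0xE9 = 11101001 → 3-byte char (#7). Advance 3.
Byte at offset 22: 0xD3 = 11010011 → 2-byte char (#8). Advance 2.
Byte at offset 24: 0xD0 = 11010000 → 2-byte char (#9). Advance 2.
Byte at offset 26: 0xE3 = 11100011 → 3-byte char (#10). Advance 3.
Byte at offset 29: 0xF4 = 11110100 → 4-byte char (#11). Advance 4.
Byte at offset 33: 0xF4 = 11110100 → 4-byte char (#12). Advance 4.
Reached end at offset 37 after 12 code points.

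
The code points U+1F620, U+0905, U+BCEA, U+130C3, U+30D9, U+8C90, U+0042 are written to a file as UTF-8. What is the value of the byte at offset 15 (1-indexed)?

0xE3

1-indexed offset 15 is 0-indexed offset 14.
U+1F620 → 4-byte form F0 9F 98 A0 at offsets 0–3.
U+0905 → 3-byte form E0 A4 85 at offsets 4–6.
U+BCEA → 3-byte form EB B3 AA at offsets 7–9.
U+130C3 → 4-byte form F0 93 83 83 at offsets 10–13.
U+30D9 → 3-byte form E3 83 99 at offsets 14–16.
Offset 14 falls in char 5's range; it's byte 1 of E3 83 99 = 0xE3.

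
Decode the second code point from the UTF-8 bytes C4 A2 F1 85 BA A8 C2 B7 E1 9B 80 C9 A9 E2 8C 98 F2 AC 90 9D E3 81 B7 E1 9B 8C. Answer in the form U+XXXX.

U+45EA8

Offset 0: leading byte 0xC4 = 11000100 → 2-byte char #1 = C4 A2.
Offset 2: leading byte 0xF1 = 11110001 → 4-byte char #2 = F1 85 BA A8.
Leading byte 0xF1 = 11110001 matches 11110xxx → 4-byte sequence.
Byte 1: 0xF1 = 11110001, payload 001 (3 bits).
Byte 2: 0x85 = 10000101 (10xxxxxx ✓), payload 000101.
Byte 3: 0xBA = 10111010 (10xxxxxx ✓), payload 111010.
Byte 4: 0xA8 = 10101000 (10xxxxxx ✓), payload 101000.
Concatenate: 001000101111010101000 = 0x45EA8 (21 bits → U+45EA8).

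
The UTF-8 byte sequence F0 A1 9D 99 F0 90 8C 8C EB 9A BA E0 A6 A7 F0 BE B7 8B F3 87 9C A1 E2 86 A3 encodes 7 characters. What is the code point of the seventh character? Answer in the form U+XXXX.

Offset 0: leading byte 0xF0 = 11110000 → 4-byte char #1 = F0 A1 9D 99.
Offset 4: leading byte 0xF0 = 11110000 → 4-byte char #2 = F0 90 8C 8C.
Offset 8: leading byte 0xEB = 11101011 → 3-byte char #3 = EB 9A BA.
Offset 11: leading byte 0xE0 = 11100000 → 3-byte char #4 = E0 A6 A7.
Offset 14: leading byte 0xF0 = 11110000 → 4-byte char #5 = F0 BE B7 8B.
Offset 18: leading byte 0xF3 = 11110011 → 4-byte char #6 = F3 87 9C A1.
Offset 22: leading byte 0xE2 = 11100010 → 3-byte char #7 = E2 86 A3.
Leading byte 0xE2 = 11100010 matches 1110xxxx → 3-byte sequence.
Byte 1: 0xE2 = 11100010, payload 0010 (4 bits).
Byte 2: 0x86 = 10000110 (10xxxxxx ✓), payload 000110.
Byte 3: 0xA3 = 10100011 (10xxxxxx ✓), payload 100011.
Concatenate: 0010000110100011 = 0x21A3 (16 bits → U+21A3).

U+21A3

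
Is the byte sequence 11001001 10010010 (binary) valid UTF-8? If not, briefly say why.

valid

Leading byte 0xC9 = 11001001 → 2-byte form.
Continuation bytes 0x92=10010010 all match 10xxxxxx.
Decoded value 0x252 is ≥ 0x80 (shortest form) and not a surrogate.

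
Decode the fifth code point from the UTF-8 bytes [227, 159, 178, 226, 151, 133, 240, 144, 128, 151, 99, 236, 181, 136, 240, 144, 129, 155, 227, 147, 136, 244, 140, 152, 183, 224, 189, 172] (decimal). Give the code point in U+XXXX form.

Offset 0: leading byte 0xE3 = 11100011 → 3-byte char #1 = E3 9F B2.
Offset 3: leading byte 0xE2 = 11100010 → 3-byte char #2 = E2 97 85.
Offset 6: leading byte 0xF0 = 11110000 → 4-byte char #3 = F0 90 80 97.
Offset 10: leading byte 0x63 = 01100011 → 1-byte char #4 = 63.
Offset 11: leading byte 0xEC = 11101100 → 3-byte char #5 = EC B5 88.
Leading byte 0xEC = 11101100 matches 1110xxxx → 3-byte sequence.
Byte 1: 0xEC = 11101100, payload 1100 (4 bits).
Byte 2: 0xB5 = 10110101 (10xxxxxx ✓), payload 110101.
Byte 3: 0x88 = 10001000 (10xxxxxx ✓), payload 001000.
Concatenate: 1100110101001000 = 0xCD48 (16 bits → U+CD48).

U+CD48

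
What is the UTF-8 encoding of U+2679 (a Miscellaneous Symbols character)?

U+2679 = 0x2679 = 9849 decimal. In range U+0800–U+FFFF → 3-byte form: 1110xxxx 10xxxxxx 10xxxxxx.
Binary (16 bits): 0010011001111001.
Split 4+6+6: 0010 | 011001 | 111001.
Byte 1: 11100010 = 0xE2.
Byte 2: 10011001 = 0x99.
Byte 3: 10111001 = 0xB9.

E2 99 B9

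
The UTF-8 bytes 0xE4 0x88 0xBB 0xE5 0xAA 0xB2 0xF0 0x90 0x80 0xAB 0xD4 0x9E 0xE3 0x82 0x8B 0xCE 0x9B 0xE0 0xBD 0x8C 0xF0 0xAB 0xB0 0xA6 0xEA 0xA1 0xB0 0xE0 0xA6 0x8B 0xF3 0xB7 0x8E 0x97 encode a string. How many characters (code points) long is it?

11

Byte at offset 0: 0xE4 = 11100100 → 3-byte char (#1). Advance 3.
Byte at offset 3: 0xE5 = 11100101 → 3-byte char (#2). Advance 3.
Byte at offset 6: 0xF0 = 11110000 → 4-byte char (#3). Advance 4.
Byte at offset 10: 0xD4 = 11010100 → 2-byte char (#4). Advance 2.
Byte at offset 12: 0xE3 = 11100011 → 3-byte char (#5). Advance 3.
Byte at offset 15: 0xCE = 11001110 → 2-byte char (#6). Advance 2.
Byte at offset 17: 0xE0 = 11100000 → 3-byte char (#7). Advance 3.
Byte at offset 20: 0xF0 = 11110000 → 4-byte char (#8). Advance 4.
Byte at offset 24: 0xEA = 11101010 → 3-byte char (#9). Advance 3.
Byte at offset 27: 0xE0 = 11100000 → 3-byte char (#10). Advance 3.
Byte at offset 30: 0xF3 = 11110011 → 4-byte char (#11). Advance 4.
Reached end at offset 34 after 11 code points.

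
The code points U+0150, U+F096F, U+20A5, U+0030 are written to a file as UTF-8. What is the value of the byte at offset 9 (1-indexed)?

0xA5

1-indexed offset 9 is 0-indexed offset 8.
U+0150 → 2-byte form C5 90 at offsets 0–1.
U+F096F → 4-byte form F3 B0 A5 AF at offsets 2–5.
U+20A5 → 3-byte form E2 82 A5 at offsets 6–8.
Offset 8 falls in char 3's range; it's byte 3 of E2 82 A5 = 0xA5.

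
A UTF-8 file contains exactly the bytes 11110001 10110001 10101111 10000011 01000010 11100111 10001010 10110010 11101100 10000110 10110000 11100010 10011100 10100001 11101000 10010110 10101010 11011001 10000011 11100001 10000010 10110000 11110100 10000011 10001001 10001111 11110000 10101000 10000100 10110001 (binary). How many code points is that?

10

Byte at offset 0: 0xF1 = 11110001 → 4-byte char (#1). Advance 4.
Byte at offset 4: 0x42 = 01000010 → 1-byte char (#2). Advance 1.
Byte at offset 5: 0xE7 = 11100111 → 3-byte char (#3). Advance 3.
Byte at offset 8: 0xEC = 11101100 → 3-byte char (#4). Advance 3.
Byte at offset 11: 0xE2 = 11100010 → 3-byte char (#5). Advance 3.
Byte at offset 14: 0xE8 = 11101000 → 3-byte char (#6). Advance 3.
Byte at offset 17: 0xD9 = 11011001 → 2-byte char (#7). Advance 2.
Byte at offset 19: 0xE1 = 11100001 → 3-byte char (#8). Advance 3.
Byte at offset 22: 0xF4 = 11110100 → 4-byte char (#9). Advance 4.
Byte at offset 26: 0xF0 = 11110000 → 4-byte char (#10). Advance 4.
Reached end at offset 30 after 10 code points.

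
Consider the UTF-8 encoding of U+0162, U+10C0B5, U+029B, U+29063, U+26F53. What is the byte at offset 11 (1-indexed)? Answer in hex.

0x81

1-indexed offset 11 is 0-indexed offset 10.
U+0162 → 2-byte form C5 A2 at offsets 0–1.
U+10C0B5 → 4-byte form F4 8C 82 B5 at offsets 2–5.
U+029B → 2-byte form CA 9B at offsets 6–7.
U+29063 → 4-byte form F0 A9 81 A3 at offsets 8–11.
Offset 10 falls in char 4's range; it's byte 3 of F0 A9 81 A3 = 0x81.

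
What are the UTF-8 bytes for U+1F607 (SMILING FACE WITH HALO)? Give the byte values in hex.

F0 9F 98 87

U+1F607 = 0x1F607 = 128519 decimal. In range U+10000–U+10FFFF → 4-byte form: 11110xxx 10xxxxxx 10xxxxxx 10xxxxxx.
Binary (21 bits): 000011111011000000111.
Split 3+6+6+6: 000 | 011111 | 011000 | 000111.
Byte 1: 11110000 = 0xF0.
Byte 2: 10011111 = 0x9F.
Byte 3: 10011000 = 0x98.
Byte 4: 10000111 = 0x87.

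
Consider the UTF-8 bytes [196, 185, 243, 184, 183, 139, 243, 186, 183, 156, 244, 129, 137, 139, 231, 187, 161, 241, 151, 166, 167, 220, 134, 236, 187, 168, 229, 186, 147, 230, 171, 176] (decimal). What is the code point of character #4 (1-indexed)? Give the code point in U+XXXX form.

Offset 0: leading byte 0xC4 = 11000100 → 2-byte char #1 = C4 B9.
Offset 2: leading byte 0xF3 = 11110011 → 4-byte char #2 = F3 B8 B7 8B.
Offset 6: leading byte 0xF3 = 11110011 → 4-byte char #3 = F3 BA B7 9C.
Offset 10: leading byte 0xF4 = 11110100 → 4-byte char #4 = F4 81 89 8B.
Leading byte 0xF4 = 11110100 matches 11110xxx → 4-byte sequence.
Byte 1: 0xF4 = 11110100, payload 100 (3 bits).
Byte 2: 0x81 = 10000001 (10xxxxxx ✓), payload 000001.
Byte 3: 0x89 = 10001001 (10xxxxxx ✓), payload 001001.
Byte 4: 0x8B = 10001011 (10xxxxxx ✓), payload 001011.
Concatenate: 100000001001001001011 = 0x10124B (21 bits → U+10124B).

U+10124B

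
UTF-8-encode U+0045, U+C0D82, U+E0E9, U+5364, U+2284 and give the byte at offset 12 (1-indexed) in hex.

1-indexed offset 12 is 0-indexed offset 11.
U+0045 → 1-byte form 45 at offsets 0–0.
U+C0D82 → 4-byte form F3 80 B6 82 at offsets 1–4.
U+E0E9 → 3-byte form EE 83 A9 at offsets 5–7.
U+5364 → 3-byte form E5 8D A4 at offsets 8–10.
U+2284 → 3-byte form E2 8A 84 at offsets 11–13.
Offset 11 falls in char 5's range; it's byte 1 of E2 8A 84 = 0xE2.

0xE2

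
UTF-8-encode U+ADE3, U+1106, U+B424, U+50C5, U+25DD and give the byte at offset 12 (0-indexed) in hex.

U+ADE3 → 3-byte form EA B7 A3 at offsets 0–2.
U+1106 → 3-byte form E1 84 86 at offsets 3–5.
U+B424 → 3-byte form EB 90 A4 at offsets 6–8.
U+50C5 → 3-byte form E5 83 85 at offsets 9–11.
U+25DD → 3-byte form E2 97 9D at offsets 12–14.
Offset 12 falls in char 5's range; it's byte 1 of E2 97 9D = 0xE2.

0xE2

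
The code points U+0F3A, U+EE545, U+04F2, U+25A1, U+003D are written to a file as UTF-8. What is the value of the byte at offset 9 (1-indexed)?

1-indexed offset 9 is 0-indexed offset 8.
U+0F3A → 3-byte form E0 BC BA at offsets 0–2.
U+EE545 → 4-byte form F3 AE 95 85 at offsets 3–6.
U+04F2 → 2-byte form D3 B2 at offsets 7–8.
Offset 8 falls in char 3's range; it's byte 2 of D3 B2 = 0xB2.

0xB2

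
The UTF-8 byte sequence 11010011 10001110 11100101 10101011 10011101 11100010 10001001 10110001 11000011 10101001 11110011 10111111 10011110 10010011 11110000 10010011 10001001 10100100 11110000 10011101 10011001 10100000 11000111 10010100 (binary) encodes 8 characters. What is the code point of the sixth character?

U+13264

Offset 0: leading byte 0xD3 = 11010011 → 2-byte char #1 = D3 8E.
Offset 2: leading byte 0xE5 = 11100101 → 3-byte char #2 = E5 AB 9D.
Offset 5: leading byte 0xE2 = 11100010 → 3-byte char #3 = E2 89 B1.
Offset 8: leading byte 0xC3 = 11000011 → 2-byte char #4 = C3 A9.
Offset 10: leading byte 0xF3 = 11110011 → 4-byte char #5 = F3 BF 9E 93.
Offset 14: leading byte 0xF0 = 11110000 → 4-byte char #6 = F0 93 89 A4.
Leading byte 0xF0 = 11110000 matches 11110xxx → 4-byte sequence.
Byte 1: 0xF0 = 11110000, payload 000 (3 bits).
Byte 2: 0x93 = 10010011 (10xxxxxx ✓), payload 010011.
Byte 3: 0x89 = 10001001 (10xxxxxx ✓), payload 001001.
Byte 4: 0xA4 = 10100100 (10xxxxxx ✓), payload 100100.
Concatenate: 000010011001001100100 = 0x13264 (21 bits → U+13264).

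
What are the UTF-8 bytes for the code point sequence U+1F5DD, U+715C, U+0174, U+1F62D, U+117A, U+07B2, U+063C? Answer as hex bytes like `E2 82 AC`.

F0 9F 97 9D E7 85 9C C5 B4 F0 9F 98 AD E1 85 BA DE B2 D8 BC

U+1F5DD: 4-byte form → F0 9F 97 9D.
U+715C: 3-byte form → E7 85 9C.
U+0174: 2-byte form → C5 B4.
U+1F62D: 4-byte form → F0 9F 98 AD.
U+117A: 3-byte form → E1 85 BA.
U+07B2: 2-byte form → DE B2.
U+063C: 2-byte form → D8 BC.
Concatenated (20 bytes): F0 9F 97 9D E7 85 9C C5 B4 F0 9F 98 AD E1 85 BA DE B2 D8 BC.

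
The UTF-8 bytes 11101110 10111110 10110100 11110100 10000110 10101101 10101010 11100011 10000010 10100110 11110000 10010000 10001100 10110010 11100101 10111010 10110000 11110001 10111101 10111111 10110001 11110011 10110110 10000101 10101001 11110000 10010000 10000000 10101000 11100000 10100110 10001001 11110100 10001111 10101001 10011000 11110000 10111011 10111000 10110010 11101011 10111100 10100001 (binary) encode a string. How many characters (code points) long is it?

Byte at offset 0: 0xEE = 11101110 → 3-byte char (#1). Advance 3.
Byte at offset 3: 0xF4 = 11110100 → 4-byte char (#2). Advance 4.
Byte at offset 7: 0xE3 = 11100011 → 3-byte char (#3). Advance 3.
Byte at offset 10: 0xF0 = 11110000 → 4-byte char (#4). Advance 4.
Byte at offset 14: 0xE5 = 11100101 → 3-byte char (#5). Advance 3.
Byte at offset 17: 0xF1 = 11110001 → 4-byte char (#6). Advance 4.
Byte at offset 21: 0xF3 = 11110011 → 4-byte char (#7). Advance 4.
Byte at offset 25: 0xF0 = 11110000 → 4-byte char (#8). Advance 4.
Byte at offset 29: 0xE0 = 11100000 → 3-byte char (#9). Advance 3.
Byte at offset 32: 0xF4 = 11110100 → 4-byte char (#10). Advance 4.
Byte at offset 36: 0xF0 = 11110000 → 4-byte char (#11). Advance 4.
Byte at offset 40: 0xEB = 11101011 → 3-byte char (#12). Advance 3.
Reached end at offset 43 after 12 code points.

12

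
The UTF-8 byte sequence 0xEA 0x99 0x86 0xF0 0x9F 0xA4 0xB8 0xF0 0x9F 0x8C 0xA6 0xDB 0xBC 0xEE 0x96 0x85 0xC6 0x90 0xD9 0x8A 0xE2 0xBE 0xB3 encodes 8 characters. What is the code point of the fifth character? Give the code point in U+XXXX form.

Offset 0: leading byte 0xEA = 11101010 → 3-byte char #1 = EA 99 86.
Offset 3: leading byte 0xF0 = 11110000 → 4-byte char #2 = F0 9F A4 B8.
Offset 7: leading byte 0xF0 = 11110000 → 4-byte char #3 = F0 9F 8C A6.
Offset 11: leading byte 0xDB = 11011011 → 2-byte char #4 = DB BC.
Offset 13: leading byte 0xEE = 11101110 → 3-byte char #5 = EE 96 85.
Leading byte 0xEE = 11101110 matches 1110xxxx → 3-byte sequence.
Byte 1: 0xEE = 11101110, payload 1110 (4 bits).
Byte 2: 0x96 = 10010110 (10xxxxxx ✓), payload 010110.
Byte 3: 0x85 = 10000101 (10xxxxxx ✓), payload 000101.
Concatenate: 1110010110000101 = 0xE585 (16 bits → U+E585).

U+E585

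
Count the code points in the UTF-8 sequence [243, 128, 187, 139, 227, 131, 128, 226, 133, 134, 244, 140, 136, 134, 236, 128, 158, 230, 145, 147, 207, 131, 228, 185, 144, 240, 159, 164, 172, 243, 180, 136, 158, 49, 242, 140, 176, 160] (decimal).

12

Byte at offset 0: 0xF3 = 11110011 → 4-byte char (#1). Advance 4.
Byte at offset 4: 0xE3 = 11100011 → 3-byte char (#2). Advance 3.
Byte at offset 7: 0xE2 = 11100010 → 3-byte char (#3). Advance 3.
Byte at offset 10: 0xF4 = 11110100 → 4-byte char (#4). Advance 4.
Byte at offset 14: 0xEC = 11101100 → 3-byte char (#5). Advance 3.
Byte at offset 17: 0xE6 = 11100110 → 3-byte char (#6). Advance 3.
Byte at offset 20: 0xCF = 11001111 → 2-byte char (#7). Advance 2.
Byte at offset 22: 0xE4 = 11100100 → 3-byte char (#8). Advance 3.
Byte at offset 25: 0xF0 = 11110000 → 4-byte char (#9). Advance 4.
Byte at offset 29: 0xF3 = 11110011 → 4-byte char (#10). Advance 4.
Byte at offset 33: 0x31 = 00110001 → 1-byte char (#11). Advance 1.
Byte at offset 34: 0xF2 = 11110010 → 4-byte char (#12). Advance 4.
Reached end at offset 38 after 12 code points.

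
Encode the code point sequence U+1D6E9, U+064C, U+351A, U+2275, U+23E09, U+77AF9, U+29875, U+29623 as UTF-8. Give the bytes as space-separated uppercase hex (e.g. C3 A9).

F0 9D 9B A9 D9 8C E3 94 9A E2 89 B5 F0 A3 B8 89 F1 B7 AB B9 F0 A9 A1 B5 F0 A9 98 A3

U+1D6E9: 4-byte form → F0 9D 9B A9.
U+064C: 2-byte form → D9 8C.
U+351A: 3-byte form → E3 94 9A.
U+2275: 3-byte form → E2 89 B5.
U+23E09: 4-byte form → F0 A3 B8 89.
U+77AF9: 4-byte form → F1 B7 AB B9.
U+29875: 4-byte form → F0 A9 A1 B5.
U+29623: 4-byte form → F0 A9 98 A3.
Concatenated (28 bytes): F0 9D 9B A9 D9 8C E3 94 9A E2 89 B5 F0 A3 B8 89 F1 B7 AB B9 F0 A9 A1 B5 F0 A9 98 A3.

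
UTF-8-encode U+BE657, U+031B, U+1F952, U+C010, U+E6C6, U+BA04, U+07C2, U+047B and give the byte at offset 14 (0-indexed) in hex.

0x9B

U+BE657 → 4-byte form F2 BE 99 97 at offsets 0–3.
U+031B → 2-byte form CC 9B at offsets 4–5.
U+1F952 → 4-byte form F0 9F A5 92 at offsets 6–9.
U+C010 → 3-byte form EC 80 90 at offsets 10–12.
U+E6C6 → 3-byte form EE 9B 86 at offsets 13–15.
Offset 14 falls in char 5's range; it's byte 2 of EE 9B 86 = 0x9B.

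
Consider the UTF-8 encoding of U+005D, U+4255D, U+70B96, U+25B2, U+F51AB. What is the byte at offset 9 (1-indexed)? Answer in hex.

1-indexed offset 9 is 0-indexed offset 8.
U+005D → 1-byte form 5D at offsets 0–0.
U+4255D → 4-byte form F1 82 95 9D at offsets 1–4.
U+70B96 → 4-byte form F1 B0 AE 96 at offsets 5–8.
Offset 8 falls in char 3's range; it's byte 4 of F1 B0 AE 96 = 0x96.

0x96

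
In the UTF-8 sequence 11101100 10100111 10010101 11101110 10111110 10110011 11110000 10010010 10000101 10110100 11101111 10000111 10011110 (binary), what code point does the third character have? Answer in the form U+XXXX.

U+12174

Offset 0: leading byte 0xEC = 11101100 → 3-byte char #1 = EC A7 95.
Offset 3: leading byte 0xEE = 11101110 → 3-byte char #2 = EE BE B3.
Offset 6: leading byte 0xF0 = 11110000 → 4-byte char #3 = F0 92 85 B4.
Leading byte 0xF0 = 11110000 matches 11110xxx → 4-byte sequence.
Byte 1: 0xF0 = 11110000, payload 000 (3 bits).
Byte 2: 0x92 = 10010010 (10xxxxxx ✓), payload 010010.
Byte 3: 0x85 = 10000101 (10xxxxxx ✓), payload 000101.
Byte 4: 0xB4 = 10110100 (10xxxxxx ✓), payload 110100.
Concatenate: 000010010000101110100 = 0x12174 (21 bits → U+12174).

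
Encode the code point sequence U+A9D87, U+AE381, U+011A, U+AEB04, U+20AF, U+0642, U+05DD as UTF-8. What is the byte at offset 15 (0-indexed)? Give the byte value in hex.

0x82

U+A9D87 → 4-byte form F2 A9 B6 87 at offsets 0–3.
U+AE381 → 4-byte form F2 AE 8E 81 at offsets 4–7.
U+011A → 2-byte form C4 9A at offsets 8–9.
U+AEB04 → 4-byte form F2 AE AC 84 at offsets 10–13.
U+20AF → 3-byte form E2 82 AF at offsets 14–16.
Offset 15 falls in char 5's range; it's byte 2 of E2 82 AF = 0x82.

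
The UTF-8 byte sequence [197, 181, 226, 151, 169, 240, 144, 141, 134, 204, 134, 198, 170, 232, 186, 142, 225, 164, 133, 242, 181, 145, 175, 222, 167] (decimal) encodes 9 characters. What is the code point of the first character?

U+0175

Offset 0: leading byte 0xC5 = 11000101 → 2-byte char #1 = C5 B5.
Leading byte 0xC5 = 11000101 matches 110xxxxx → 2-byte sequence.
Byte 1: 0xC5 = 11000101, payload 00101 (5 bits).
Byte 2: 0xB5 = 10110101 (10xxxxxx ✓), payload 110101.
Concatenate: 00101110101 = 0x175 (11 bits → U+0175).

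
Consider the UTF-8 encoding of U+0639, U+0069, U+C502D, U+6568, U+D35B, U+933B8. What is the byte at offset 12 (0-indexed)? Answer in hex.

U+0639 → 2-byte form D8 B9 at offsets 0–1.
U+0069 → 1-byte form 69 at offsets 2–2.
U+C502D → 4-byte form F3 85 80 AD at offsets 3–6.
U+6568 → 3-byte form E6 95 A8 at offsets 7–9.
U+D35B → 3-byte form ED 8D 9B at offsets 10–12.
Offset 12 falls in char 5's range; it's byte 3 of ED 8D 9B = 0x9B.

0x9B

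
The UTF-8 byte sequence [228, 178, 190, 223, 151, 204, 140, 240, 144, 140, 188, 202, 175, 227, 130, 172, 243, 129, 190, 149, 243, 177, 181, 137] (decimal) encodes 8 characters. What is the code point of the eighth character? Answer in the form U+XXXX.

Offset 0: leading byte 0xE4 = 11100100 → 3-byte char #1 = E4 B2 BE.
Offset 3: leading byte 0xDF = 11011111 → 2-byte char #2 = DF 97.
Offset 5: leading byte 0xCC = 11001100 → 2-byte char #3 = CC 8C.
Offset 7: leading byte 0xF0 = 11110000 → 4-byte char #4 = F0 90 8C BC.
Offset 11: leading byte 0xCA = 11001010 → 2-byte char #5 = CA AF.
Offset 13: leading byte 0xE3 = 11100011 → 3-byte char #6 = E3 82 AC.
Offset 16: leading byte 0xF3 = 11110011 → 4-byte char #7 = F3 81 BE 95.
Offset 20: leading byte 0xF3 = 11110011 → 4-byte char #8 = F3 B1 B5 89.
Leading byte 0xF3 = 11110011 matches 11110xxx → 4-byte sequence.
Byte 1: 0xF3 = 11110011, payload 011 (3 bits).
Byte 2: 0xB1 = 10110001 (10xxxxxx ✓), payload 110001.
Byte 3: 0xB5 = 10110101 (10xxxxxx ✓), payload 110101.
Byte 4: 0x89 = 10001001 (10xxxxxx ✓), payload 001001.
Concatenate: 011110001110101001001 = 0xF1D49 (21 bits → U+F1D49).

U+F1D49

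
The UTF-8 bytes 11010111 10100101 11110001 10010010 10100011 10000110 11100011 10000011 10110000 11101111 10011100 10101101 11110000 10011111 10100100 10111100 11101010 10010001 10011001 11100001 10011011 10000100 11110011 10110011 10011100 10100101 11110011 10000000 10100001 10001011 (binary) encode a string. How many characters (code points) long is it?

9

Byte at offset 0: 0xD7 = 11010111 → 2-byte char (#1). Advance 2.
Byte at offset 2: 0xF1 = 11110001 → 4-byte char (#2). Advance 4.
Byte at offset 6: 0xE3 = 11100011 → 3-byte char (#3). Advance 3.
Byte at offset 9: 0xEF = 11101111 → 3-byte char (#4). Advance 3.
Byte at offset 12: 0xF0 = 11110000 → 4-byte char (#5). Advance 4.
Byte at offset 16: 0xEA = 11101010 → 3-byte char (#6). Advance 3.
Byte at offset 19: 0xE1 = 11100001 → 3-byte char (#7). Advance 3.
Byte at offset 22: 0xF3 = 11110011 → 4-byte char (#8). Advance 4.
Byte at offset 26: 0xF3 = 11110011 → 4-byte char (#9). Advance 4.
Reached end at offset 30 after 9 code points.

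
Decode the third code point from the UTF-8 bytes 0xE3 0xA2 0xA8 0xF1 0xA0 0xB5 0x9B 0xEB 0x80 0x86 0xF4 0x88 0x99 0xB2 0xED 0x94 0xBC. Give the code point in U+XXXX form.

U+B006

Offset 0: leading byte 0xE3 = 11100011 → 3-byte char #1 = E3 A2 A8.
Offset 3: leading byte 0xF1 = 11110001 → 4-byte char #2 = F1 A0 B5 9B.
Offset 7: leading byte 0xEB = 11101011 → 3-byte char #3 = EB 80 86.
Leading byte 0xEB = 11101011 matches 1110xxxx → 3-byte sequence.
Byte 1: 0xEB = 11101011, payload 1011 (4 bits).
Byte 2: 0x80 = 10000000 (10xxxxxx ✓), payload 000000.
Byte 3: 0x86 = 10000110 (10xxxxxx ✓), payload 000110.
Concatenate: 1011000000000110 = 0xB006 (16 bits → U+B006).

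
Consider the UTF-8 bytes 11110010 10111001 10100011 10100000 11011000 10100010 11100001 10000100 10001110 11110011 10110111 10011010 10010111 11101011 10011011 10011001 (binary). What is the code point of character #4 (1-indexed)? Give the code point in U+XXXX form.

U+F7697

Offset 0: leading byte 0xF2 = 11110010 → 4-byte char #1 = F2 B9 A3 A0.
Offset 4: leading byte 0xD8 = 11011000 → 2-byte char #2 = D8 A2.
Offset 6: leading byte 0xE1 = 11100001 → 3-byte char #3 = E1 84 8E.
Offset 9: leading byte 0xF3 = 11110011 → 4-byte char #4 = F3 B7 9A 97.
Leading byte 0xF3 = 11110011 matches 11110xxx → 4-byte sequence.
Byte 1: 0xF3 = 11110011, payload 011 (3 bits).
Byte 2: 0xB7 = 10110111 (10xxxxxx ✓), payload 110111.
Byte 3: 0x9A = 10011010 (10xxxxxx ✓), payload 011010.
Byte 4: 0x97 = 10010111 (10xxxxxx ✓), payload 010111.
Concatenate: 011110111011010010111 = 0xF7697 (21 bits → U+F7697).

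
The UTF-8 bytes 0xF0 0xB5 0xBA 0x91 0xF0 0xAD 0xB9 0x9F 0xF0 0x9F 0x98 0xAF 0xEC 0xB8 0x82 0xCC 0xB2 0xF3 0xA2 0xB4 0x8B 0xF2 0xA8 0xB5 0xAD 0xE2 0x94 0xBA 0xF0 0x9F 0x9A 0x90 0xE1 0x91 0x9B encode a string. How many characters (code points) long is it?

10

Byte at offset 0: 0xF0 = 11110000 → 4-byte char (#1). Advance 4.
Byte at offset 4: 0xF0 = 11110000 → 4-byte char (#2). Advance 4.
Byte at offset 8: 0xF0 = 11110000 → 4-byte char (#3). Advance 4.
Byte at offset 12: 0xEC = 11101100 → 3-byte char (#4). Advance 3.
Byte at offset 15: 0xCC = 11001100 → 2-byte char (#5). Advance 2.
Byte at offset 17: 0xF3 = 11110011 → 4-byte char (#6). Advance 4.
Byte at offset 21: 0xF2 = 11110010 → 4-byte char (#7). Advance 4.
Byte at offset 25: 0xE2 = 11100010 → 3-byte char (#8). Advance 3.
Byte at offset 28: 0xF0 = 11110000 → 4-byte char (#9). Advance 4.
Byte at offset 32: 0xE1 = 11100001 → 3-byte char (#10). Advance 3.
Reached end at offset 35 after 10 code points.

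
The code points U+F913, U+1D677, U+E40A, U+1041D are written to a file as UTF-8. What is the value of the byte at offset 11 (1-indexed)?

0xF0

1-indexed offset 11 is 0-indexed offset 10.
U+F913 → 3-byte form EF A4 93 at offsets 0–2.
U+1D677 → 4-byte form F0 9D 99 B7 at offsets 3–6.
U+E40A → 3-byte form EE 90 8A at offsets 7–9.
U+1041D → 4-byte form F0 90 90 9D at offsets 10–13.
Offset 10 falls in char 4's range; it's byte 1 of F0 90 90 9D = 0xF0.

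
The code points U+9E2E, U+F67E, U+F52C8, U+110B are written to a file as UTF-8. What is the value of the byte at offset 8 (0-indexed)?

0x8B

U+9E2E → 3-byte form E9 B8 AE at offsets 0–2.
U+F67E → 3-byte form EF 99 BE at offsets 3–5.
U+F52C8 → 4-byte form F3 B5 8B 88 at offsets 6–9.
Offset 8 falls in char 3's range; it's byte 3 of F3 B5 8B 88 = 0x8B.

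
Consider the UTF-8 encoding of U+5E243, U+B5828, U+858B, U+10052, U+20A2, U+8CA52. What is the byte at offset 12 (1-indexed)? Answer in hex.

0xF0

1-indexed offset 12 is 0-indexed offset 11.
U+5E243 → 4-byte form F1 9E 89 83 at offsets 0–3.
U+B5828 → 4-byte form F2 B5 A0 A8 at offsets 4–7.
U+858B → 3-byte form E8 96 8B at offsets 8–10.
U+10052 → 4-byte form F0 90 81 92 at offsets 11–14.
Offset 11 falls in char 4's range; it's byte 1 of F0 90 81 92 = 0xF0.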